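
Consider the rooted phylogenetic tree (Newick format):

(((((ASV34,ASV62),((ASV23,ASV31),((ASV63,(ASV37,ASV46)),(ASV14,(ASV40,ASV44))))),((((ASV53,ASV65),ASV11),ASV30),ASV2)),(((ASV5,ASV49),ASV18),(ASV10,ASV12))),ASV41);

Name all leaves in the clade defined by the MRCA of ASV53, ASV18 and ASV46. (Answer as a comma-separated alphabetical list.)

Tracing ASV53: it sits inside (ASV53,ASV65).
Tracing ASV18: it sits inside ((ASV5,ASV49),ASV18).
Tracing ASV46: it sits inside (ASV37,ASV46).
The smallest clade enclosing all 3 is ((((ASV34,ASV62),((ASV23,ASV31),((ASV63,(ASV37,ASV46)),(ASV14,(ASV40,ASV44))))),((((ASV53,ASV65),ASV11),ASV30),ASV2)),(((ASV5,ASV49),ASV18),(ASV10,ASV12))); the answer is its 20 terminal taxa in alphabetical order.

ASV10, ASV11, ASV12, ASV14, ASV18, ASV2, ASV23, ASV30, ASV31, ASV34, ASV37, ASV40, ASV44, ASV46, ASV49, ASV5, ASV53, ASV62, ASV63, ASV65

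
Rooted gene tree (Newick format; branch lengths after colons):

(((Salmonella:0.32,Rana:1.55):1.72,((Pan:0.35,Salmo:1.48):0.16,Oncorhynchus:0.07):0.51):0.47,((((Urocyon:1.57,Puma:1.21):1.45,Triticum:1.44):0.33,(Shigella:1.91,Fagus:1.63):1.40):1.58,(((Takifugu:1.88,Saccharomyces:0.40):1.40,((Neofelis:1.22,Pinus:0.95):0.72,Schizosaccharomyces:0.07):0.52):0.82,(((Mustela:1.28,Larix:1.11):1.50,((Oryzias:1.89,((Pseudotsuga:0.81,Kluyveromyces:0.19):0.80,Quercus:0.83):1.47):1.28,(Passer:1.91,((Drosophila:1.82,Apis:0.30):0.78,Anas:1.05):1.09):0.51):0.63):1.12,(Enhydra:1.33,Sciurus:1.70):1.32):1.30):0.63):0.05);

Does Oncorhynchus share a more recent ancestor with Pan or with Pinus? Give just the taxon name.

The MRCA of Oncorhynchus and Pan subtends ((Pan,Salmo),Oncorhynchus) (3 taxa).
The MRCA of Oncorhynchus and Pinus is the root, subtending the entire tree (27 taxa).
The first is nested inside the second, so Oncorhynchus shares a more recent common ancestor with Pan.

Pan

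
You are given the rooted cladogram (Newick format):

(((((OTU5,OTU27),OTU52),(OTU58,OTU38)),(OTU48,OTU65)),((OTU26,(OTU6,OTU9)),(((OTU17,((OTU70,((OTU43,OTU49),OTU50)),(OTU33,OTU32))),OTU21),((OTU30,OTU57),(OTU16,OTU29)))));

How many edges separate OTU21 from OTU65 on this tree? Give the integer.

7

The MRCA of OTU21 and OTU65 is the root of the tree.
From OTU21 up to that node: 4 branches. From OTU65 up to the same node: 3 branches. Total: 4 + 3 = 7.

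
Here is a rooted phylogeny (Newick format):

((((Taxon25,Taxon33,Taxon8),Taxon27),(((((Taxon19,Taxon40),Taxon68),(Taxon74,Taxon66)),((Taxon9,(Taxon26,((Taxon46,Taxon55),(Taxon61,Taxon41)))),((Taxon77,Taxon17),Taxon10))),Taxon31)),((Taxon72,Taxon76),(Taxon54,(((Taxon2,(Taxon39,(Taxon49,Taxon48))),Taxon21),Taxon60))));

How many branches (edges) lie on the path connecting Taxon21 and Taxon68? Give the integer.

11

The MRCA of Taxon21 and Taxon68 is the root of the tree.
From Taxon21 up to that node: 5 branches. From Taxon68 up to the same node: 6 branches. Total: 5 + 6 = 11.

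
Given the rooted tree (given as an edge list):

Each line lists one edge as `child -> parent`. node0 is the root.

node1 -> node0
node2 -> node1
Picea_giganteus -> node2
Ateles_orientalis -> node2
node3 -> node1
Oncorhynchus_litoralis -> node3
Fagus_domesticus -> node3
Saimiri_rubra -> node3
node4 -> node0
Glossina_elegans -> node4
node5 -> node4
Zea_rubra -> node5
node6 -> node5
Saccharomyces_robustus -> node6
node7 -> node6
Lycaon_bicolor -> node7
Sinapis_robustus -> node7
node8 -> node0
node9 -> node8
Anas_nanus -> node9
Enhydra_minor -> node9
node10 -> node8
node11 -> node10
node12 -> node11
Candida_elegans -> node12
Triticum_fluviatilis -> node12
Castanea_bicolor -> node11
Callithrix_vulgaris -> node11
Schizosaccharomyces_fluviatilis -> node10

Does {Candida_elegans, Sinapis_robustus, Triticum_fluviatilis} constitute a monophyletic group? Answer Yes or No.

No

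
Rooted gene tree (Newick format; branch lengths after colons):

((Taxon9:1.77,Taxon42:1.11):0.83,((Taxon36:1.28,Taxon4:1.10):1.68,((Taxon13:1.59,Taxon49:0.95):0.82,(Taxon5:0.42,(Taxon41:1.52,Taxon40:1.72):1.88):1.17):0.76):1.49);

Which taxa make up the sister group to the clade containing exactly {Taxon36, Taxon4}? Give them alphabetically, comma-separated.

The clade containing exactly {Taxon36, Taxon4} attaches to the tree at the node subtending ((Taxon36,Taxon4),((Taxon13,Taxon49),(Taxon5,(Taxon41,Taxon40)))).
The other lineage descending from that same node — the sister group — is ((Taxon13,Taxon49),(Taxon5,(Taxon41,Taxon40))); its 5 tips in alphabetical order are the answer.

Taxon13, Taxon40, Taxon41, Taxon49, Taxon5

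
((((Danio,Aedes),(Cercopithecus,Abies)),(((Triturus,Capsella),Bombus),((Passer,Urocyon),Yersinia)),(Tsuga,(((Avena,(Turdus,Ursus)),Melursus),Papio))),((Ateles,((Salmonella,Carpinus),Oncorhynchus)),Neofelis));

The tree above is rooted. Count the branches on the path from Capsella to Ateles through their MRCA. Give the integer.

8

The MRCA of Capsella and Ateles is the root of the tree.
From Capsella up to that node: 5 branches. From Ateles up to the same node: 3 branches. Total: 5 + 3 = 8.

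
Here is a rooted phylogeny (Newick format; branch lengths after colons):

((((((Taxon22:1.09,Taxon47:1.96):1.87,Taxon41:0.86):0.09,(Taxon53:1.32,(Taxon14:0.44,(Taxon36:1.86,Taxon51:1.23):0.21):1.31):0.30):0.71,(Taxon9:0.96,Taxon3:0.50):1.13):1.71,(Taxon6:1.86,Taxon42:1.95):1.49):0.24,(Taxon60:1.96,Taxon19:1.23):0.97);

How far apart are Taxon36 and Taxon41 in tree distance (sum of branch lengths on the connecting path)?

4.63

The path runs Taxon36 → … → MRCA → … → Taxon41; the MRCA is the node subtending (((Taxon22,Taxon47),Taxon41),(Taxon53,(Taxon14,(Taxon36,Taxon51)))).
Branch lengths along that path: 1.86 + 0.21 + 1.31 + 0.30 + 0.09 + 0.86 = 4.63.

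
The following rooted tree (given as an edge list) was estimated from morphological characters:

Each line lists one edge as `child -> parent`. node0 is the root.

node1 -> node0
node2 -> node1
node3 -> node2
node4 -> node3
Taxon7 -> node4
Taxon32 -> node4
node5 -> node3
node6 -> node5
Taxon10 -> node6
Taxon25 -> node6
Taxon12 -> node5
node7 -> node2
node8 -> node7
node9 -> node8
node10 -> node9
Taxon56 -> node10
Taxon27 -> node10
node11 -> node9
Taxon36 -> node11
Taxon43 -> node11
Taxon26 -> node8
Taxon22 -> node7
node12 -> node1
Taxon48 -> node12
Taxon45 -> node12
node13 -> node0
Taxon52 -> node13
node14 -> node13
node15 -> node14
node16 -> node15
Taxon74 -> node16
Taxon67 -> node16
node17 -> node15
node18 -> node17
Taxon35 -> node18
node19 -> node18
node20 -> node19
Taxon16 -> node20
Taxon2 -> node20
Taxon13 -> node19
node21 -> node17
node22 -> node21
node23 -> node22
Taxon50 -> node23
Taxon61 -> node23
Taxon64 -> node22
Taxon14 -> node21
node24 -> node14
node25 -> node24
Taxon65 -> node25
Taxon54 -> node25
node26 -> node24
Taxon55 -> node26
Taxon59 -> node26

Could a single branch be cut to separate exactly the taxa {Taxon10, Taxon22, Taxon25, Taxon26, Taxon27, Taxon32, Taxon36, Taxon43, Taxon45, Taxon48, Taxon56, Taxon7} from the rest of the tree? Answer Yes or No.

The MRCA of the listed taxa subtends ((((Taxon7,Taxon32),((Taxon10,Taxon25),Taxon12)),((((Taxon56,Taxon27),(Taxon36,Taxon43)),Taxon26),Taxon22)),(Taxon48,Taxon45)).
That clade also contains Taxon12, which is not in the proposed group, so the group is not monophyletic.

No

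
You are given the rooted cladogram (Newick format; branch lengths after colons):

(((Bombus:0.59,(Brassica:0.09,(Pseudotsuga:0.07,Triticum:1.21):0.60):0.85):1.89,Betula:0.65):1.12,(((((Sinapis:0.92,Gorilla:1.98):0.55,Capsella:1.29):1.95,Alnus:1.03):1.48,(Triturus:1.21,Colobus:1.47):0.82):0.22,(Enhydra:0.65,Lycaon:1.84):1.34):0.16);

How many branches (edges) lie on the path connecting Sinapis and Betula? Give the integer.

The MRCA of Sinapis and Betula is the root of the tree.
From Sinapis up to that node: 6 branches. From Betula up to the same node: 2 branches. Total: 6 + 2 = 8.

8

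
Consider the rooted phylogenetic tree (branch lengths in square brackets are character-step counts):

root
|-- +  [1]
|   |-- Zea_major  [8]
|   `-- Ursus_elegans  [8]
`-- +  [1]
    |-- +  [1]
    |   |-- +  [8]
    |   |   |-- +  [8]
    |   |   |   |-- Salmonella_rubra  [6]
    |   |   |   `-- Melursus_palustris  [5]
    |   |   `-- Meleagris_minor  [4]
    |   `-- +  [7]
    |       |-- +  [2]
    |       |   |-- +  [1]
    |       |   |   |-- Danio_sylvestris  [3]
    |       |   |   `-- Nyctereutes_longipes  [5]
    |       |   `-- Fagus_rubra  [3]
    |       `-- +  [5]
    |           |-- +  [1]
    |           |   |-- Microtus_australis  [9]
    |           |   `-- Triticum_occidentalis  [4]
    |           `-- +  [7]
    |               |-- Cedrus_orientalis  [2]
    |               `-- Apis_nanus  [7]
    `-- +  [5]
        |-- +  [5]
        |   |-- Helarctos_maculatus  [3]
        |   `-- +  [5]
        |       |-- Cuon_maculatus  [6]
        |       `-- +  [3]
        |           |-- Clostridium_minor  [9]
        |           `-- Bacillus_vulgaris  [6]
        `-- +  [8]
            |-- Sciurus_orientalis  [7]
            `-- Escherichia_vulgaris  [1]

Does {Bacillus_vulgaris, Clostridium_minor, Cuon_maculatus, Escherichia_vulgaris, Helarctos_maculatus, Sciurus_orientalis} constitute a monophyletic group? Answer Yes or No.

Yes

The most recent common ancestor of these taxa subtends ((Helarctos_maculatus,(Cuon_maculatus,(Clostridium_minor,Bacillus_vulgaris))),(Sciurus_orientalis,Escherichia_vulgaris)).
That clade has exactly 6 tips — every listed taxon and nothing else — so the group is monophyletic.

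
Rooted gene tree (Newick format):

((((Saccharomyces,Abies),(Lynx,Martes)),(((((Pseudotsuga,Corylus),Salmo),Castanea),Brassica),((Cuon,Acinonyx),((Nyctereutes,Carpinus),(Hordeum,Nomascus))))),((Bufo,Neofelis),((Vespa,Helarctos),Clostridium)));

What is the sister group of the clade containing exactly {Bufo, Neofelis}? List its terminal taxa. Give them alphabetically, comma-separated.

The clade containing exactly {Bufo, Neofelis} attaches to the tree at the node subtending ((Bufo,Neofelis),((Vespa,Helarctos),Clostridium)).
The other lineage descending from that same node — the sister group — is ((Vespa,Helarctos),Clostridium); its 3 tips in alphabetical order are the answer.

Clostridium, Helarctos, Vespa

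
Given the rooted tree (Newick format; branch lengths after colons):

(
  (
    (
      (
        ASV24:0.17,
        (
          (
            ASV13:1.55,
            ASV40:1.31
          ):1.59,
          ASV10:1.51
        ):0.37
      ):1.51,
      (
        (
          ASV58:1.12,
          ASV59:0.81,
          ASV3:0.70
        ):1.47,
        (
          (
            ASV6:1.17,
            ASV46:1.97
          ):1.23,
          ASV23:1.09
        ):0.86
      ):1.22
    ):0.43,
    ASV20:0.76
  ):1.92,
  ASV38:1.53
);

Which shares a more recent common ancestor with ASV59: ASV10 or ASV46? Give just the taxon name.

ASV46

The MRCA of ASV59 and ASV46 subtends ((ASV58,ASV59,ASV3),((ASV6,ASV46),ASV23)) (6 taxa).
The MRCA of ASV59 and ASV10 subtends ((ASV24,((ASV13,ASV40),ASV10)),((ASV58,ASV59,ASV3),((ASV6,ASV46),ASV23))) (10 taxa).
The first is nested inside the second, so ASV59 shares a more recent common ancestor with ASV46.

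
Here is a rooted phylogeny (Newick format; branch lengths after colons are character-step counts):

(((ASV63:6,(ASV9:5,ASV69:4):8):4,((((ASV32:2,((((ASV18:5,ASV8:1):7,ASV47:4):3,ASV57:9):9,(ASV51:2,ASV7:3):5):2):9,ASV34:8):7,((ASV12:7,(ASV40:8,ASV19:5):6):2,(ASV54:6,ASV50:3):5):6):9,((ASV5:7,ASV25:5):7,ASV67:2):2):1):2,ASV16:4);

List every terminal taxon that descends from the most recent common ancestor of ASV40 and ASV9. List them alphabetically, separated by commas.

Tracing ASV40: it sits inside (ASV40,ASV19).
Tracing ASV9: it sits inside (ASV9,ASV69).
The smallest clade enclosing both is ((ASV63,(ASV9,ASV69)),((((ASV32,((((ASV18,ASV8),ASV47),ASV57),(ASV51,ASV7))),ASV34),((ASV12,(ASV40,ASV19)),(ASV54,ASV50))),((ASV5,ASV25),ASV67))); the answer is its 19 terminal taxa in alphabetical order.

ASV12, ASV18, ASV19, ASV25, ASV32, ASV34, ASV40, ASV47, ASV5, ASV50, ASV51, ASV54, ASV57, ASV63, ASV67, ASV69, ASV7, ASV8, ASV9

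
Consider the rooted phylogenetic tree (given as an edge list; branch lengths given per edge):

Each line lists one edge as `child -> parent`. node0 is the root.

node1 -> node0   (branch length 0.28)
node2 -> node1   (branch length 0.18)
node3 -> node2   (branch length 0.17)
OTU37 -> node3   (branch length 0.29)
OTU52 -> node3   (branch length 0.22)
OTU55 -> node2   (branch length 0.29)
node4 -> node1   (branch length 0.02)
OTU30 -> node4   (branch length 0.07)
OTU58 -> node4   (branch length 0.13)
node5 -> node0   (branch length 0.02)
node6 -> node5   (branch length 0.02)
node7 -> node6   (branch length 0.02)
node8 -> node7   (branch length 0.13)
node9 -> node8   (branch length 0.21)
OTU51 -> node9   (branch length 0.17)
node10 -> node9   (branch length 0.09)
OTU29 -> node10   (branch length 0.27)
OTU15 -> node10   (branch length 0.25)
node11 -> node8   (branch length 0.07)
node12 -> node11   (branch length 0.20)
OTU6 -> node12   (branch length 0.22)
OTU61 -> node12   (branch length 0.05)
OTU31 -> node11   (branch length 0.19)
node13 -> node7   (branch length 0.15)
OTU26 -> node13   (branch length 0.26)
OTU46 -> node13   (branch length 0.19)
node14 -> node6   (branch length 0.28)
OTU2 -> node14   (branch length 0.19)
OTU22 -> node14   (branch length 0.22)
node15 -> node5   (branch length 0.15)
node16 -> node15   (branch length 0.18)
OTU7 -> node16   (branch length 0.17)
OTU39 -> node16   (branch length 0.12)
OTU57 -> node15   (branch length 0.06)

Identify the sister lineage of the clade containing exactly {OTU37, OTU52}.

OTU55

The clade containing exactly {OTU37, OTU52} attaches to the tree at the node subtending ((OTU37,OTU52),OTU55).
The other lineage descending from that same node — the sister group — is the single tip OTU55.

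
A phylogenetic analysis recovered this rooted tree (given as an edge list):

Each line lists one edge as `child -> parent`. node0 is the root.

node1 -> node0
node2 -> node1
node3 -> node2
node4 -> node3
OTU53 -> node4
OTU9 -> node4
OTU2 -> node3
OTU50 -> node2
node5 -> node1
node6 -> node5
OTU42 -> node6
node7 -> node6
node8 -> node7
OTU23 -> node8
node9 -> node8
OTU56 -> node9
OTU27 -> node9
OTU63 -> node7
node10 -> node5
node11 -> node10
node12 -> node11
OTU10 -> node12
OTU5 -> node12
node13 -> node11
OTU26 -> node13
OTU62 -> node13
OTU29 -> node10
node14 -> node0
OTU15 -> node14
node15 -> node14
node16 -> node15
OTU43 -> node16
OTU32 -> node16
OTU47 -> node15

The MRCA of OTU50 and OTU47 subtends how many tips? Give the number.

18

The MRCA of OTU50 and OTU47 is the root, so the clade is the entire tree.
That clade contains 18 terminal taxa: OTU10, OTU15, OTU2, OTU23, OTU26, OTU27, OTU29, OTU32, OTU42, OTU43, OTU47, OTU5, OTU50, OTU53, OTU56, OTU62, OTU63, OTU9.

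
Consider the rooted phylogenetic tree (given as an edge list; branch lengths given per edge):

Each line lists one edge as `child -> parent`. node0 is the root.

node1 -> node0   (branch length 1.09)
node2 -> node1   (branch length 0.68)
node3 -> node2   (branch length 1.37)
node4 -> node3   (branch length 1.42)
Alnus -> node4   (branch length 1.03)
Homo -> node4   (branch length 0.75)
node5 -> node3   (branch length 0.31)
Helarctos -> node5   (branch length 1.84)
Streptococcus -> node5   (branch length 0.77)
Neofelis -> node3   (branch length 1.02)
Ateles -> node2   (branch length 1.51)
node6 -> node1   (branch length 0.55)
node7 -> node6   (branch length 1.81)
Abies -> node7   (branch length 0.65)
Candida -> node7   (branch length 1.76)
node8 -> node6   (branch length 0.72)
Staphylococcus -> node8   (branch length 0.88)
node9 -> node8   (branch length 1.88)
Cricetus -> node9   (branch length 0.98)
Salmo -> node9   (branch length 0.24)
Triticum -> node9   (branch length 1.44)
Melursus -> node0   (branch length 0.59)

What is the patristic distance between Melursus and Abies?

4.69

The path runs Melursus → … → MRCA → … → Abies; the MRCA is the root of the tree.
Branch lengths along that path: 0.59 + 1.09 + 0.55 + 1.81 + 0.65 = 4.69.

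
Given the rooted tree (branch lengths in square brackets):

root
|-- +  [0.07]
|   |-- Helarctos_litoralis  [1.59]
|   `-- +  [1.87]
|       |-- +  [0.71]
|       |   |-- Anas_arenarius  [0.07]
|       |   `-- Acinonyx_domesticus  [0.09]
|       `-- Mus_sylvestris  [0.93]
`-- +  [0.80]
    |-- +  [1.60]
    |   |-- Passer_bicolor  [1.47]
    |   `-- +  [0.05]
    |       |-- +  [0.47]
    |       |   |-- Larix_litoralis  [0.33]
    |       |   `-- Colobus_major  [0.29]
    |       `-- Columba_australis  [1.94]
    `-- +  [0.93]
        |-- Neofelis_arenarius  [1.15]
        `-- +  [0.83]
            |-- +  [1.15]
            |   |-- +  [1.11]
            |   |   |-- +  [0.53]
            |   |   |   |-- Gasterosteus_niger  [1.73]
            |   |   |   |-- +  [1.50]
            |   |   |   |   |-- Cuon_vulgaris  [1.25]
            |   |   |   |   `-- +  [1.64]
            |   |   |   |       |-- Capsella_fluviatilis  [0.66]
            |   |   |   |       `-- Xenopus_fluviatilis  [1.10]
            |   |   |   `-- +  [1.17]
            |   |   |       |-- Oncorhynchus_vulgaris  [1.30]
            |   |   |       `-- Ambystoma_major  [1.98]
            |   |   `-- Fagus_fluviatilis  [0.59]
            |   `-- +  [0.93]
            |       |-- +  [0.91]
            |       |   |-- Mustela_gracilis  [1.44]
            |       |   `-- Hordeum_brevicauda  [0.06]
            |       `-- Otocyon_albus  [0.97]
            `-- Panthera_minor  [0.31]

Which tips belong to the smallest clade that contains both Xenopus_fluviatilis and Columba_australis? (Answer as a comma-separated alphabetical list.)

Ambystoma_major, Capsella_fluviatilis, Colobus_major, Columba_australis, Cuon_vulgaris, Fagus_fluviatilis, Gasterosteus_niger, Hordeum_brevicauda, Larix_litoralis, Mustela_gracilis, Neofelis_arenarius, Oncorhynchus_vulgaris, Otocyon_albus, Panthera_minor, Passer_bicolor, Xenopus_fluviatilis

Tracing Xenopus_fluviatilis: it sits inside (Capsella_fluviatilis,Xenopus_fluviatilis).
Tracing Columba_australis: it sits inside ((Larix_litoralis,Colobus_major),Columba_australis).
The smallest clade enclosing both is ((Passer_bicolor,((Larix_litoralis,Colobus_major),Columba_australis)),(Neofelis_arenarius,((((Gasterosteus_niger,(Cuon_vulgaris,(Capsella_fluviatilis,Xenopus_fluviatilis)),(Oncorhynchus_vulgaris,Ambystoma_major)),Fagus_fluviatilis),((Mustela_gracilis,Hordeum_brevicauda),Otocyon_albus)),Panthera_minor))); the answer is its 16 terminal taxa in alphabetical order.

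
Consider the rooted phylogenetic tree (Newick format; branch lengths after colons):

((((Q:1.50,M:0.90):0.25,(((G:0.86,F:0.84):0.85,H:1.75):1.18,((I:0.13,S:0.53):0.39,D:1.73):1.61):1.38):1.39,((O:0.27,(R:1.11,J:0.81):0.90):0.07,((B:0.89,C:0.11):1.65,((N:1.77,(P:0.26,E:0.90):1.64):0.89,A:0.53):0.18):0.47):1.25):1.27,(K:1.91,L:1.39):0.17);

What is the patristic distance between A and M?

4.97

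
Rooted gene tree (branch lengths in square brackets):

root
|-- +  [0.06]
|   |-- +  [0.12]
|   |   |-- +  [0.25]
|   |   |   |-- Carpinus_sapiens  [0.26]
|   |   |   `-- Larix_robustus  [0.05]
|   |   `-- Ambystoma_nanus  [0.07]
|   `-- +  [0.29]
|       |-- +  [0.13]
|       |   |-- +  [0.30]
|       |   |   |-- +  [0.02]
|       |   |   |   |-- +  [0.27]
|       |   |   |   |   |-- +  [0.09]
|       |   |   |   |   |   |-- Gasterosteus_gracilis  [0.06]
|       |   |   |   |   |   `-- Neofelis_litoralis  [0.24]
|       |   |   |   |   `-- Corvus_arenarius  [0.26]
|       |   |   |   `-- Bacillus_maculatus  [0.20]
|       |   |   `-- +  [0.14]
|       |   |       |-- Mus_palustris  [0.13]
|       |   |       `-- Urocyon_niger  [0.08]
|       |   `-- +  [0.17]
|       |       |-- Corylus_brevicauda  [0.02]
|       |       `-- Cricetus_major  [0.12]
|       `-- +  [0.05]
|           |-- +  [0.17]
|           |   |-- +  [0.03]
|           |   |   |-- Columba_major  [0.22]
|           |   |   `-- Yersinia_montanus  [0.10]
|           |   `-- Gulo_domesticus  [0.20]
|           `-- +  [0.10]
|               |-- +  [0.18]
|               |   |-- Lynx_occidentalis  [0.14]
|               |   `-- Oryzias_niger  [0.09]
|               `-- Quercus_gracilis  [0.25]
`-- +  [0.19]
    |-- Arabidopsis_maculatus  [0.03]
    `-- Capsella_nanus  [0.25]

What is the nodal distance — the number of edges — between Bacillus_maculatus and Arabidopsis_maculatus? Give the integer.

The MRCA of Bacillus_maculatus and Arabidopsis_maculatus is the root of the tree.
From Bacillus_maculatus up to that node: 6 branches. From Arabidopsis_maculatus up to the same node: 2 branches. Total: 6 + 2 = 8.

8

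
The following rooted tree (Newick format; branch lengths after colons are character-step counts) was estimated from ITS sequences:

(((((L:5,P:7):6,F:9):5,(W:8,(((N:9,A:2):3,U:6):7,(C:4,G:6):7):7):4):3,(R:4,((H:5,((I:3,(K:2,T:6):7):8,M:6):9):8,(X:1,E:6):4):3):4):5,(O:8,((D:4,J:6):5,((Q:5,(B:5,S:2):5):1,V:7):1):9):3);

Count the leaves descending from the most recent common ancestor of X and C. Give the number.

The MRCA of X and C is the node subtending ((((L,P),F),(W,(((N,A),U),(C,G)))),(R,((H,((I,(K,T)),M)),(X,E)))).
That clade contains 17 terminal taxa: A, C, E, F, G, H, I, K, L, M, N, P, R, T, U, W, X.

17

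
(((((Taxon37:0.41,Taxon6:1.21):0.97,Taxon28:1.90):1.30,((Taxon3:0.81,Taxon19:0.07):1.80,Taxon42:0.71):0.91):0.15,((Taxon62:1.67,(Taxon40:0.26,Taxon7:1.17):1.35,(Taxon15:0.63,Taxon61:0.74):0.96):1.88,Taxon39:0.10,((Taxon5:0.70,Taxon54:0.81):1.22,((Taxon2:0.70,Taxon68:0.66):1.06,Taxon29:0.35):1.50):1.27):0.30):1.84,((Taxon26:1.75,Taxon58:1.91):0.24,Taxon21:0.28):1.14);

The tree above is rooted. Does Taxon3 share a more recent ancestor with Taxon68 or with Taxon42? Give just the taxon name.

The MRCA of Taxon3 and Taxon42 subtends ((Taxon3,Taxon19),Taxon42) (3 taxa).
The MRCA of Taxon3 and Taxon68 subtends ((((Taxon37,Taxon6),Taxon28),((Taxon3,Taxon19),Taxon42)),((Taxon62,(Taxon40,Taxon7),(Taxon15,Taxon61)),Taxon39,((Taxon5,Taxon54),((Taxon2,Taxon68),Taxon29)))) (17 taxa).
The first is nested inside the second, so Taxon3 shares a more recent common ancestor with Taxon42.

Taxon42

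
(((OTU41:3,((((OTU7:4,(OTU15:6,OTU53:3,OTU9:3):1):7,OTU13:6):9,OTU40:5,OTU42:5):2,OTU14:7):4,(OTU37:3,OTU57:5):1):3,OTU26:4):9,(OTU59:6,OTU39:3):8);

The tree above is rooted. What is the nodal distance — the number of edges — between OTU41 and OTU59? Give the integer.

The MRCA of OTU41 and OTU59 is the root of the tree.
From OTU41 up to that node: 3 branches. From OTU59 up to the same node: 2 branches. Total: 3 + 2 = 5.

5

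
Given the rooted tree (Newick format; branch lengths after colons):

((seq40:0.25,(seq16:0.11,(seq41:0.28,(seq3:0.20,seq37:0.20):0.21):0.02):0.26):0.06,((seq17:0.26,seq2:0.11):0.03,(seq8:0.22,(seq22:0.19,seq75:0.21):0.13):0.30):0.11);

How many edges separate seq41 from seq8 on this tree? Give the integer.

The MRCA of seq41 and seq8 is the root of the tree.
From seq41 up to that node: 4 branches. From seq8 up to the same node: 3 branches. Total: 4 + 3 = 7.

7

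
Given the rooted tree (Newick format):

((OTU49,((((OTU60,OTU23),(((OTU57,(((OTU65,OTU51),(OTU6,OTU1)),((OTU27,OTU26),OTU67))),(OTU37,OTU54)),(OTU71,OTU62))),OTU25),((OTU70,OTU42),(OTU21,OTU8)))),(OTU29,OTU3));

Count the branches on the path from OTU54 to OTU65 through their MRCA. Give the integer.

The MRCA of OTU54 and OTU65 is the node subtending ((OTU57,(((OTU65,OTU51),(OTU6,OTU1)),((OTU27,OTU26),OTU67))),(OTU37,OTU54)).
From OTU54 up to that node: 2 branches. From OTU65 up to the same node: 5 branches. Total: 2 + 5 = 7.

7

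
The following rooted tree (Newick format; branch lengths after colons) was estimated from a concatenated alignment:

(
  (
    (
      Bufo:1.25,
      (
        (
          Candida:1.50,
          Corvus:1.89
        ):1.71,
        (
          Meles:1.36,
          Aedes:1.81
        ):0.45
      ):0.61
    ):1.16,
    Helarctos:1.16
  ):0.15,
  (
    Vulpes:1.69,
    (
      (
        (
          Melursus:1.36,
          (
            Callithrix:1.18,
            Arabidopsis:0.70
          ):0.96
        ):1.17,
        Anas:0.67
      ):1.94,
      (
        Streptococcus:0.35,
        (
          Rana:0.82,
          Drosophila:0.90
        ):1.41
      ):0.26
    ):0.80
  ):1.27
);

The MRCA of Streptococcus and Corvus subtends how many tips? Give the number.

The MRCA of Streptococcus and Corvus is the root, so the clade is the entire tree.
That clade contains 14 terminal taxa: Aedes, Anas, Arabidopsis, Bufo, Callithrix, Candida, Corvus, Drosophila, Helarctos, Meles, Melursus, Rana, Streptococcus, Vulpes.

14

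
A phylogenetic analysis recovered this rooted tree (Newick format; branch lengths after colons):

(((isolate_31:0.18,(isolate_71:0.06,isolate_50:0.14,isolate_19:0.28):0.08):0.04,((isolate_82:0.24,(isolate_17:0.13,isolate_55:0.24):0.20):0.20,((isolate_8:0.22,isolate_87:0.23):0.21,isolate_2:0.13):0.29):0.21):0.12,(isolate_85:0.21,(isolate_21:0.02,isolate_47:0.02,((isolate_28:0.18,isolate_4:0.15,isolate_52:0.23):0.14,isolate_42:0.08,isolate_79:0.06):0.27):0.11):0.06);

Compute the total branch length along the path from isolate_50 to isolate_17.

1.00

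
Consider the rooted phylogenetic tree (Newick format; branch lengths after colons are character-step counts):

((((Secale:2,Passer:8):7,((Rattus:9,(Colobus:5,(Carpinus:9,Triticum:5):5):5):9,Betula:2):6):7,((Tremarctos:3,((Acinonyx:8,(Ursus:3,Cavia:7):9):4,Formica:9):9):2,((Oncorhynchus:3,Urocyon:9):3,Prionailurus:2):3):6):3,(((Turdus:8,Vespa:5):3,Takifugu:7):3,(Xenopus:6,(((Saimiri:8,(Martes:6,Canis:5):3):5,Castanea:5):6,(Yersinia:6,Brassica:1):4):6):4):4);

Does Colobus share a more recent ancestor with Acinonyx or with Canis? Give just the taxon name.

Acinonyx

The MRCA of Colobus and Acinonyx subtends (((Secale,Passer),((Rattus,(Colobus,(Carpinus,Triticum))),Betula)),((Tremarctos,((Acinonyx,(Ursus,Cavia)),Formica)),((Oncorhynchus,Urocyon),Prionailurus))) (15 taxa).
The MRCA of Colobus and Canis is the root, subtending the entire tree (25 taxa).
The first is nested inside the second, so Colobus shares a more recent common ancestor with Acinonyx.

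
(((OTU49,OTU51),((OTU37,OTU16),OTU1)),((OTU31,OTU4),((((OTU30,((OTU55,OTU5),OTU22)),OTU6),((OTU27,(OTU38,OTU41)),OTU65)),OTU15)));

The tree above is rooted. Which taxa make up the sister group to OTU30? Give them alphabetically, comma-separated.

OTU22, OTU5, OTU55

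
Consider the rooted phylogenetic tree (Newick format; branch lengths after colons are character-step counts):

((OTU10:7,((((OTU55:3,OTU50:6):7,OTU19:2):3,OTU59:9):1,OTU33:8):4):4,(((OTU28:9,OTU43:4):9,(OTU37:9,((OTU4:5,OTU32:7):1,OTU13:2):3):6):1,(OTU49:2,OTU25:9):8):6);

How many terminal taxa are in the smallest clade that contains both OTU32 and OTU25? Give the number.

The MRCA of OTU32 and OTU25 is the node subtending (((OTU28,OTU43),(OTU37,((OTU4,OTU32),OTU13))),(OTU49,OTU25)).
That clade contains 8 terminal taxa: OTU13, OTU25, OTU28, OTU32, OTU37, OTU4, OTU43, OTU49.

8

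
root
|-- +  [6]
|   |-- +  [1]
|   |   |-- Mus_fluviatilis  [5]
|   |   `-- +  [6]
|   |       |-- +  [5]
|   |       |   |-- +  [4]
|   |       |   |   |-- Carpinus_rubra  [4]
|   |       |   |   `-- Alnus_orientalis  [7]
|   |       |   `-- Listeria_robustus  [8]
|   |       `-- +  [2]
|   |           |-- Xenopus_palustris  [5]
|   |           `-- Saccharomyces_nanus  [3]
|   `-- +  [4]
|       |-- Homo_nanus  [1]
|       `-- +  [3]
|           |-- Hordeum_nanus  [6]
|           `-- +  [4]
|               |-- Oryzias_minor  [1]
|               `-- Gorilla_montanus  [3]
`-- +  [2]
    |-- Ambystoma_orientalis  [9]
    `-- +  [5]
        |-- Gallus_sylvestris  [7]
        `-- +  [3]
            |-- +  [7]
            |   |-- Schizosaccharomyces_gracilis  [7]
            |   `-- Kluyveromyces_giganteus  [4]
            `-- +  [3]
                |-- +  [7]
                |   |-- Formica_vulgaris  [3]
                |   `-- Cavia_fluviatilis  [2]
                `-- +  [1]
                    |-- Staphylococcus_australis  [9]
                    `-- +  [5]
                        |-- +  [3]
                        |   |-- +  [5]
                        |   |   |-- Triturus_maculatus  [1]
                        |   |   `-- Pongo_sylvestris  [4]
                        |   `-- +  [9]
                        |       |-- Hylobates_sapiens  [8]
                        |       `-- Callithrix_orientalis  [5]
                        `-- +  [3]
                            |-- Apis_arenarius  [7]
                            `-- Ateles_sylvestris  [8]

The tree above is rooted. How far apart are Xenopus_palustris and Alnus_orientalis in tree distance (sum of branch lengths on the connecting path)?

The path runs Xenopus_palustris → … → MRCA → … → Alnus_orientalis; the MRCA is the node subtending (((Carpinus_rubra,Alnus_orientalis),Listeria_robustus),(Xenopus_palustris,Saccharomyces_nanus)).
Branch lengths along that path: 5 + 2 + 5 + 4 + 7 = 23.

23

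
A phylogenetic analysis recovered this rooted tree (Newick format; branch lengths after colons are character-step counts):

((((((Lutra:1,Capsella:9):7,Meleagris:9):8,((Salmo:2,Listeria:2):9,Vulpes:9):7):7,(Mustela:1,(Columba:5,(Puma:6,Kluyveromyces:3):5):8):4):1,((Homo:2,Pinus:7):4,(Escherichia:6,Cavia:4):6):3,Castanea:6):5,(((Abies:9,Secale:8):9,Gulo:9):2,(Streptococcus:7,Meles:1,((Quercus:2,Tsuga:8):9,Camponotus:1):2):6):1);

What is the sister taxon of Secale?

Abies

Secale attaches to the tree at the node subtending (Abies,Secale).
The other lineage descending from that same node — the sister group — is the single tip Abies.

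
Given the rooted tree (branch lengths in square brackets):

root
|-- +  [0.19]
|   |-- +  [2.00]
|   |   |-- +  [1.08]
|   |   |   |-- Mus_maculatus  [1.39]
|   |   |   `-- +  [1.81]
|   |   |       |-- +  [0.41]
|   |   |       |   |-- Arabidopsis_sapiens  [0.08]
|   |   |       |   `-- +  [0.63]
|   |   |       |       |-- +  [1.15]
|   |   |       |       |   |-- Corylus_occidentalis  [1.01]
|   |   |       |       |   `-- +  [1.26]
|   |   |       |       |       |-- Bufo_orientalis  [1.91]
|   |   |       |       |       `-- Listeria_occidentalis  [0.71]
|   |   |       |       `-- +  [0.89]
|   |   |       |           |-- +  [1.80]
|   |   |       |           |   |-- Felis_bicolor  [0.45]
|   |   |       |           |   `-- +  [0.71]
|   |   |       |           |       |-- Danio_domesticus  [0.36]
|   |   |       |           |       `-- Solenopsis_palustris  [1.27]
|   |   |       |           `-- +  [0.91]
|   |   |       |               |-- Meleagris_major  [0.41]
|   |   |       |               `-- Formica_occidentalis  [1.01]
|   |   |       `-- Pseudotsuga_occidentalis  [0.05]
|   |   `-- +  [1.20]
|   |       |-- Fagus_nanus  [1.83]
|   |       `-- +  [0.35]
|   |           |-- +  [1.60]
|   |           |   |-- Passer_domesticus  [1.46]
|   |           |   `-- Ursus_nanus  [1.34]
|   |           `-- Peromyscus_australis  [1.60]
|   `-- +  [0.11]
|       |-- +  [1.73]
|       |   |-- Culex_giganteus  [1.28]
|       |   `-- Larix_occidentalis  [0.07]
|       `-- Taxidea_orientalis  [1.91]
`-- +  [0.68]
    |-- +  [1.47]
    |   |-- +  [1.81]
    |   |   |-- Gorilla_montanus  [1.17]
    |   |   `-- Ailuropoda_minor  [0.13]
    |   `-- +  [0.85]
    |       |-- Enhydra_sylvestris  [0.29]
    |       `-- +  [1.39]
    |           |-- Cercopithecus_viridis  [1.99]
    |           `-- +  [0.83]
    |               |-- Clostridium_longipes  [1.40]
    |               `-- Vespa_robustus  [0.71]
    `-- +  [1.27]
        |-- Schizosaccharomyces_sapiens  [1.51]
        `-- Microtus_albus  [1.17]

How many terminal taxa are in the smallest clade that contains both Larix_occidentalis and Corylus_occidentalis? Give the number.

The MRCA of Larix_occidentalis and Corylus_occidentalis is the node subtending (((Mus_maculatus,((Arabidopsis_sapiens,((Corylus_occidentalis,(Bufo_orientalis,Listeria_occidentalis)),((Felis_bicolor,(Danio_domesticus,Solenopsis_palustris)),(Meleagris_major,Formica_occidentalis)))),Pseudotsuga_occidentalis)),(Fagus_nanus,((Passer_domesticus,Ursus_nanus),Peromyscus_australis))),((Culex_giganteus,Larix_occidentalis),Taxidea_orientalis)).
That clade contains 18 terminal taxa: Arabidopsis_sapiens, Bufo_orientalis, Corylus_occidentalis, Culex_giganteus, Danio_domesticus, Fagus_nanus, Felis_bicolor, Formica_occidentalis, Larix_occidentalis, Listeria_occidentalis, Meleagris_major, Mus_maculatus, Passer_domesticus, Peromyscus_australis, Pseudotsuga_occidentalis, Solenopsis_palustris, Taxidea_orientalis, Ursus_nanus.

18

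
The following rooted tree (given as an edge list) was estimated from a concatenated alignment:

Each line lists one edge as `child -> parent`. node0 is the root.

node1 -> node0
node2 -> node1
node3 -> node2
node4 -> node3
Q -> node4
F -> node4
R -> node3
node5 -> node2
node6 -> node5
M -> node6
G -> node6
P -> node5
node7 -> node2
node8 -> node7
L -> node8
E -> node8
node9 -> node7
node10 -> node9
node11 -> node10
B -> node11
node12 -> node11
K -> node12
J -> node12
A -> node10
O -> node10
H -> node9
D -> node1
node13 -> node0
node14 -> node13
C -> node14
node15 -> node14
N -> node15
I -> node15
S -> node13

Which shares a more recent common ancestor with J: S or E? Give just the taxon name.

E

The MRCA of J and E subtends ((L,E),(((B,(K,J)),A,O),H)) (8 taxa).
The MRCA of J and S is the root, subtending the entire tree (19 taxa).
The first is nested inside the second, so J shares a more recent common ancestor with E.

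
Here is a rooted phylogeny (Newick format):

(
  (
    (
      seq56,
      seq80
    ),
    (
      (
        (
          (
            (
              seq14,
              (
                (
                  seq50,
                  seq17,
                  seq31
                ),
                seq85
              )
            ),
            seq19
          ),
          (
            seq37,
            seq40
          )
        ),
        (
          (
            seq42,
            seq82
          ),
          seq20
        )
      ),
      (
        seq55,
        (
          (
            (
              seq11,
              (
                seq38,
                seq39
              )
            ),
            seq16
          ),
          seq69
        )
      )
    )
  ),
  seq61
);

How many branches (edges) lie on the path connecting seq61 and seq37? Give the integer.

The MRCA of seq61 and seq37 is the root of the tree.
From seq61 up to that node: 1 branch. From seq37 up to the same node: 6 branches. Total: 1 + 6 = 7.

7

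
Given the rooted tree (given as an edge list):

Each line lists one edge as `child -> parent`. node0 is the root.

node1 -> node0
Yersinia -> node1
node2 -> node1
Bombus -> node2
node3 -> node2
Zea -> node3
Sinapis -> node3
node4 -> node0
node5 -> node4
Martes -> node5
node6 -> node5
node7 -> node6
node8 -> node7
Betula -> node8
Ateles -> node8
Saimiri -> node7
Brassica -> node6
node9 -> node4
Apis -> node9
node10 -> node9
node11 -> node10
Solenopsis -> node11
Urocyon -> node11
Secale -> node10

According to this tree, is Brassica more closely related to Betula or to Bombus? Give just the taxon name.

Betula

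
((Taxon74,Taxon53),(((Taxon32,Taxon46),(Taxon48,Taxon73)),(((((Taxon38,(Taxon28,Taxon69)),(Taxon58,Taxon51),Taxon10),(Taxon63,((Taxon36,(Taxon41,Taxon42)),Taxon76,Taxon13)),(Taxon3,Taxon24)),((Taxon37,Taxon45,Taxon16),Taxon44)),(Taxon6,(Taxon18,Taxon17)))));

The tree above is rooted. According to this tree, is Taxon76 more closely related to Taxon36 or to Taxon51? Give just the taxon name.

Taxon36

The MRCA of Taxon76 and Taxon36 subtends ((Taxon36,(Taxon41,Taxon42)),Taxon76,Taxon13) (5 taxa).
The MRCA of Taxon76 and Taxon51 subtends (((Taxon38,(Taxon28,Taxon69)),(Taxon58,Taxon51),Taxon10),(Taxon63,((Taxon36,(Taxon41,Taxon42)),Taxon76,Taxon13)),(Taxon3,Taxon24)) (14 taxa).
The first is nested inside the second, so Taxon76 shares a more recent common ancestor with Taxon36.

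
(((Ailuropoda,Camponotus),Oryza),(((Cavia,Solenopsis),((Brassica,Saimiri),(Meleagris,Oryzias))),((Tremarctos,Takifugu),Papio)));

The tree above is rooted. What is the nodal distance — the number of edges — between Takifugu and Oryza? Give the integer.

The MRCA of Takifugu and Oryza is the root of the tree.
From Takifugu up to that node: 4 branches. From Oryza up to the same node: 2 branches. Total: 4 + 2 = 6.

6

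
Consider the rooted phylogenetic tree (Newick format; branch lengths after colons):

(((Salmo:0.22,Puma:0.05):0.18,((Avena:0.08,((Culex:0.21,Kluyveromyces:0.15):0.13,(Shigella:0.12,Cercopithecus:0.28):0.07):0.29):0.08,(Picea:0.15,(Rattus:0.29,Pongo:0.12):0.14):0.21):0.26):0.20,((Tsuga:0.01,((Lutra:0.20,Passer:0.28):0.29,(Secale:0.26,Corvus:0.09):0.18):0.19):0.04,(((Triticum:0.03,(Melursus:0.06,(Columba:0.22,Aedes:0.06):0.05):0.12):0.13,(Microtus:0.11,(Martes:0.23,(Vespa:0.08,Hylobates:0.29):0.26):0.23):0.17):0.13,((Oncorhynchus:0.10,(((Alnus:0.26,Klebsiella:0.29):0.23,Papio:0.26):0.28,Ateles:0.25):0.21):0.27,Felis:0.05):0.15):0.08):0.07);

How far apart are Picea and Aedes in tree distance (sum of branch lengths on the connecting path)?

1.46

The path runs Picea → … → MRCA → … → Aedes; the MRCA is the root of the tree.
Branch lengths along that path: 0.15 + 0.21 + 0.26 + 0.20 + 0.07 + 0.08 + 0.13 + 0.13 + 0.12 + 0.05 + 0.06 = 1.46.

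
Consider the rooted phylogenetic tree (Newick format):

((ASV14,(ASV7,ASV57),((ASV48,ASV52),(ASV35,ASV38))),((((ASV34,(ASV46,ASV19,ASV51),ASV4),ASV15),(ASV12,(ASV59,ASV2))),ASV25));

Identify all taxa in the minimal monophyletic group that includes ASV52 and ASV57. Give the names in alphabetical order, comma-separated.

Tracing ASV52: it sits inside (ASV48,ASV52).
Tracing ASV57: it sits inside (ASV7,ASV57).
The smallest clade enclosing both is (ASV14,(ASV7,ASV57),((ASV48,ASV52),(ASV35,ASV38))); the answer is its 7 terminal taxa in alphabetical order.

ASV14, ASV35, ASV38, ASV48, ASV52, ASV57, ASV7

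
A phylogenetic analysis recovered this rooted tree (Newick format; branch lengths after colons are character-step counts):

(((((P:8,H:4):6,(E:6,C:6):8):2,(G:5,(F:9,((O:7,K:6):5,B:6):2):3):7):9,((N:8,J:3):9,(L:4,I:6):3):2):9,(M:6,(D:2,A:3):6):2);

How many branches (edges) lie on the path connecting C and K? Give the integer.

8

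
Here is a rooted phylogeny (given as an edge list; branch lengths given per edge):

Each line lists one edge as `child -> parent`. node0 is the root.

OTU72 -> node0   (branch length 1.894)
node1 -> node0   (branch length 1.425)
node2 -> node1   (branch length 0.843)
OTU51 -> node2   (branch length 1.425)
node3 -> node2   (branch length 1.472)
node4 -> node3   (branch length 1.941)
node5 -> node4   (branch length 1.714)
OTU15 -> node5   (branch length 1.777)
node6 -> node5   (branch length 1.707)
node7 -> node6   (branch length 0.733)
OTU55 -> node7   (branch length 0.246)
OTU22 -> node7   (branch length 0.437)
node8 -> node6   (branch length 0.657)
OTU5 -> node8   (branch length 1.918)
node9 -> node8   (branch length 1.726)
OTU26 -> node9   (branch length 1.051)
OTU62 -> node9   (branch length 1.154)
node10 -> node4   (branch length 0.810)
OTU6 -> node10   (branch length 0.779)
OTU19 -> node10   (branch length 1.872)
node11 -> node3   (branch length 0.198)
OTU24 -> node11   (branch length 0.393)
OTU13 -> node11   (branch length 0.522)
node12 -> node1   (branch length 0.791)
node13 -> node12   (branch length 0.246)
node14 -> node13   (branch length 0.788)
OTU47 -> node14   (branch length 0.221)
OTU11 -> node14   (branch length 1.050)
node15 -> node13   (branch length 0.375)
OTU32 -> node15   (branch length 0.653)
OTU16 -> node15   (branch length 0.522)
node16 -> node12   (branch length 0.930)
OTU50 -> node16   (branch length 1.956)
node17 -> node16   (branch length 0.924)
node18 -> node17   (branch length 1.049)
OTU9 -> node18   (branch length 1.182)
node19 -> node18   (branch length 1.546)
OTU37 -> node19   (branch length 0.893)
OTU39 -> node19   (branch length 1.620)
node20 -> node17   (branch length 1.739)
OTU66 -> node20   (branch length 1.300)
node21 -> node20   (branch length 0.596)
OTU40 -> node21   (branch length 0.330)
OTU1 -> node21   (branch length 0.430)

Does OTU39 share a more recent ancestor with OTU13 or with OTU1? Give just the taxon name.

The MRCA of OTU39 and OTU1 subtends ((OTU9,(OTU37,OTU39)),(OTU66,(OTU40,OTU1))) (6 taxa).
The MRCA of OTU39 and OTU13 subtends ((OTU51,(((OTU15,((OTU55,OTU22),(OTU5,(OTU26,OTU62)))),(OTU6,OTU19)),(OTU24,OTU13))),(((OTU47,OTU11),(OTU32,OTU16)),(OTU50,((OTU9,(OTU37,OTU39)),(OTU66,(OTU40,OTU1)))))) (22 taxa).
The first is nested inside the second, so OTU39 shares a more recent common ancestor with OTU1.

OTU1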